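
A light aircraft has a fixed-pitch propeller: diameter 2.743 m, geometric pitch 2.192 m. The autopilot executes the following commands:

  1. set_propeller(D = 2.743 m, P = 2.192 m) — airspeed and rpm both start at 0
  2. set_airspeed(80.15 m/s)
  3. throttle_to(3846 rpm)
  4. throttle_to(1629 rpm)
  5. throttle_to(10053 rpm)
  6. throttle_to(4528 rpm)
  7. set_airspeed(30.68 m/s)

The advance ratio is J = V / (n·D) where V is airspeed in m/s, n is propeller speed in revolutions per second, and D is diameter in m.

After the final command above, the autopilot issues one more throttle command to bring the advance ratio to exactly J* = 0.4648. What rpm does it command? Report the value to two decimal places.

set_propeller: D = 2.743 m, P = 2.192 m (p = P/D = 0.799125); state ← (V=0, rpm=0)
set_airspeed(80.15): V ← 80.15 m/s
throttle_to(3846): rpm ← 3846
throttle_to(1629): rpm ← 1629
throttle_to(10053): rpm ← 10053
throttle_to(4528): rpm ← 4528
set_airspeed(30.68): V ← 30.68 m/s
final state: V = 30.68 m/s, rpm = 4528 → n = rpm/60 = 75.466667 rev/s
target J* = 0.4648; solve J* = V/(n·D) for n: n = V/(J*·D) = 30.68/(0.4648 × 2.743) = 24.063757 rev/s
rpm = 60·n = 1443.825403

rpm = 1443.83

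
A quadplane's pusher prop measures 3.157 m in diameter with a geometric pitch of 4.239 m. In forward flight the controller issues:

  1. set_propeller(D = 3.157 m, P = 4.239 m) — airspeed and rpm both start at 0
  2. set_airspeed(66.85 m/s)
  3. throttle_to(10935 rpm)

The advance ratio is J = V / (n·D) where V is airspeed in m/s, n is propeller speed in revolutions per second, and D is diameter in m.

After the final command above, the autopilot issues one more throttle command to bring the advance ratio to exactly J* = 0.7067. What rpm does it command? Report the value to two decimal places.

rpm = 1797.81

set_propeller: D = 3.157 m, P = 4.239 m (p = P/D = 1.342730); state ← (V=0, rpm=0)
set_airspeed(66.85): V ← 66.85 m/s
throttle_to(10935): rpm ← 10935
final state: V = 66.85 m/s, rpm = 10935 → n = rpm/60 = 182.250000 rev/s
target J* = 0.7067; solve J* = V/(n·D) for n: n = V/(J*·D) = 66.85/(0.7067 × 3.157) = 29.963445 rev/s
rpm = 60·n = 1797.806676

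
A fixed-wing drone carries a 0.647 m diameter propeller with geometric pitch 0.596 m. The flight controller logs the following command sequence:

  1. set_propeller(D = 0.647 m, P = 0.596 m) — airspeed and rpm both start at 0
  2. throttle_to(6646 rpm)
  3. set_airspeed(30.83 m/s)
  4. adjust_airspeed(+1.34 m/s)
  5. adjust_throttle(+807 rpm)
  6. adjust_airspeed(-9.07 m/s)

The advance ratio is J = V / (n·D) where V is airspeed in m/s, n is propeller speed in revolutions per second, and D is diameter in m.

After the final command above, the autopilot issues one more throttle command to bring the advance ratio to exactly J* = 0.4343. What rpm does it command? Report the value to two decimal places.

set_propeller: D = 0.647 m, P = 0.596 m (p = P/D = 0.921175); state ← (V=0, rpm=0)
throttle_to(6646): rpm ← 6646
set_airspeed(30.83): V ← 30.83 m/s
adjust_airspeed(+1.34): V ← 30.83 +1.34 = 32.17 m/s
adjust_throttle(+807): rpm ← 6646 +807 = 7453
adjust_airspeed(-9.07): V ← 32.17 -9.07 = 23.1 m/s
final state: V = 23.1 m/s, rpm = 7453 → n = rpm/60 = 124.216667 rev/s
target J* = 0.4343; solve J* = V/(n·D) for n: n = V/(J*·D) = 23.1/(0.4343 × 0.647) = 82.208717 rev/s
rpm = 60·n = 4932.523014

rpm = 4932.52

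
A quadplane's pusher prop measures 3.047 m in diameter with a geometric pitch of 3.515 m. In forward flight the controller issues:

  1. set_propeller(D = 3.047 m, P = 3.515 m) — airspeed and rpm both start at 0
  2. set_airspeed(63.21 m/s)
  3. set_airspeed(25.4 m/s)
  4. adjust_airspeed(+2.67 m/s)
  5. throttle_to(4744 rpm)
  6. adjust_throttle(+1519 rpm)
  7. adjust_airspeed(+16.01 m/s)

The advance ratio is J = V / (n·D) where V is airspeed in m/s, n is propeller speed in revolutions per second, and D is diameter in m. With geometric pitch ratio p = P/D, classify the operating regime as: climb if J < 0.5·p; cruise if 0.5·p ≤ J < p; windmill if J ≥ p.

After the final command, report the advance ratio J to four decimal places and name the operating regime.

J = 0.1386, regime = climb

set_propeller: D = 3.047 m, P = 3.515 m (p = P/D = 1.153594); state ← (V=0, rpm=0)
set_airspeed(63.21): V ← 63.21 m/s
set_airspeed(25.4): V ← 25.4 m/s
adjust_airspeed(+2.67): V ← 25.4 +2.67 = 28.07 m/s
throttle_to(4744): rpm ← 4744
adjust_throttle(+1519): rpm ← 4744 +1519 = 6263
adjust_airspeed(+16.01): V ← 28.07 +16.01 = 44.08 m/s
final state: V = 44.08 m/s, rpm = 6263 → n = rpm/60 = 104.383333 rev/s
J = V / (n·D) = 44.08 / (104.383333 × 3.047) = 0.138592
regime bands: climb J<0.5768 | cruise [0.5768, 1.1536) | windmill J≥1.1536
J = 0.1386 → climb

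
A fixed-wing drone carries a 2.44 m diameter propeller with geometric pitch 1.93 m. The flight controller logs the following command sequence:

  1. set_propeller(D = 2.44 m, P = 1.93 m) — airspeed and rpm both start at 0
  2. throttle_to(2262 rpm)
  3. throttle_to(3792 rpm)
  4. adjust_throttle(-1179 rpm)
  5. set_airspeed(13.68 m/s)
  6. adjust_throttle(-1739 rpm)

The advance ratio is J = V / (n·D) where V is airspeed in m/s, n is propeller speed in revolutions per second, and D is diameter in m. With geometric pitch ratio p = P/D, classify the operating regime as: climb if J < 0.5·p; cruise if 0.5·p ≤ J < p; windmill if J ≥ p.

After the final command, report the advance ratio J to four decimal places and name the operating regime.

J = 0.3849, regime = climb

set_propeller: D = 2.44 m, P = 1.93 m (p = P/D = 0.790984); state ← (V=0, rpm=0)
throttle_to(2262): rpm ← 2262
throttle_to(3792): rpm ← 3792
adjust_throttle(-1179): rpm ← 3792 -1179 = 2613
set_airspeed(13.68): V ← 13.68 m/s
adjust_throttle(-1739): rpm ← 2613 -1739 = 874
final state: V = 13.68 m/s, rpm = 874 → n = rpm/60 = 14.566667 rev/s
J = V / (n·D) = 13.68 / (14.566667 × 2.44) = 0.384890
regime bands: climb J<0.3955 | cruise [0.3955, 0.7910) | windmill J≥0.7910
J = 0.3849 → climb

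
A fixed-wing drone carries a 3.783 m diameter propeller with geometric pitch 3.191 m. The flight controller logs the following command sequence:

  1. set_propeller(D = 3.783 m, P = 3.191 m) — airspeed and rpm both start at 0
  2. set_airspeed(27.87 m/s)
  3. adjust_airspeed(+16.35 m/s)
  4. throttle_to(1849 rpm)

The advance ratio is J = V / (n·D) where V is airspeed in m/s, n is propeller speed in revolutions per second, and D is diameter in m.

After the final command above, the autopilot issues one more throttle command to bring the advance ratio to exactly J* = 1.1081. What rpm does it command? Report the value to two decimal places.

set_propeller: D = 3.783 m, P = 3.191 m (p = P/D = 0.843510); state ← (V=0, rpm=0)
set_airspeed(27.87): V ← 27.87 m/s
adjust_airspeed(+16.35): V ← 27.87 +16.35 = 44.22 m/s
throttle_to(1849): rpm ← 1849
final state: V = 44.22 m/s, rpm = 1849 → n = rpm/60 = 30.816667 rev/s
target J* = 1.1081; solve J* = V/(n·D) for n: n = V/(J*·D) = 44.22/(1.1081 × 3.783) = 10.548809 rev/s
rpm = 60·n = 632.928559

rpm = 632.93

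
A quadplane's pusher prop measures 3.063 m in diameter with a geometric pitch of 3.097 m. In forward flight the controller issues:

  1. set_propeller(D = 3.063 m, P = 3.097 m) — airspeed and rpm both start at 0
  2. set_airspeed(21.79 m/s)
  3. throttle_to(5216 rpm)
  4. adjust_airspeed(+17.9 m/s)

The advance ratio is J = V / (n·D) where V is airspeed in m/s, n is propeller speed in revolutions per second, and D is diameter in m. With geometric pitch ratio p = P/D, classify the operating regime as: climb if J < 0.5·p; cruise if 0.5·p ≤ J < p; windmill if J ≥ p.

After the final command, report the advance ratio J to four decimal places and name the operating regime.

set_propeller: D = 3.063 m, P = 3.097 m (p = P/D = 1.011100); state ← (V=0, rpm=0)
set_airspeed(21.79): V ← 21.79 m/s
throttle_to(5216): rpm ← 5216
adjust_airspeed(+17.9): V ← 21.79 +17.9 = 39.69 m/s
final state: V = 39.69 m/s, rpm = 5216 → n = rpm/60 = 86.933333 rev/s
J = V / (n·D) = 39.69 / (86.933333 × 3.063) = 0.149055
regime bands: climb J<0.5056 | cruise [0.5056, 1.0111) | windmill J≥1.0111
J = 0.1491 → climb

J = 0.1491, regime = climb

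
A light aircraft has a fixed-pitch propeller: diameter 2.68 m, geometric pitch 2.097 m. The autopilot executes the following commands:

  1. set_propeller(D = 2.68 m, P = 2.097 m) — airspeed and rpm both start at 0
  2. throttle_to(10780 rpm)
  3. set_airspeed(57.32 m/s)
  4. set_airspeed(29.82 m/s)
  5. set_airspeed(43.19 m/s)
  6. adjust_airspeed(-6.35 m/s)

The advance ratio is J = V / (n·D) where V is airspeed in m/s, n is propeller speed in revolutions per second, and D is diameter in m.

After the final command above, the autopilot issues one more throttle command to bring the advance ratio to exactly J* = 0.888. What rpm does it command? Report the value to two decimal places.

rpm = 928.80

set_propeller: D = 2.68 m, P = 2.097 m (p = P/D = 0.782463); state ← (V=0, rpm=0)
throttle_to(10780): rpm ← 10780
set_airspeed(57.32): V ← 57.32 m/s
set_airspeed(29.82): V ← 29.82 m/s
set_airspeed(43.19): V ← 43.19 m/s
adjust_airspeed(-6.35): V ← 43.19 -6.35 = 36.84 m/s
final state: V = 36.84 m/s, rpm = 10780 → n = rpm/60 = 179.666667 rev/s
target J* = 0.888; solve J* = V/(n·D) for n: n = V/(J*·D) = 36.84/(0.888 × 2.68) = 15.480032 rev/s
rpm = 60·n = 928.801936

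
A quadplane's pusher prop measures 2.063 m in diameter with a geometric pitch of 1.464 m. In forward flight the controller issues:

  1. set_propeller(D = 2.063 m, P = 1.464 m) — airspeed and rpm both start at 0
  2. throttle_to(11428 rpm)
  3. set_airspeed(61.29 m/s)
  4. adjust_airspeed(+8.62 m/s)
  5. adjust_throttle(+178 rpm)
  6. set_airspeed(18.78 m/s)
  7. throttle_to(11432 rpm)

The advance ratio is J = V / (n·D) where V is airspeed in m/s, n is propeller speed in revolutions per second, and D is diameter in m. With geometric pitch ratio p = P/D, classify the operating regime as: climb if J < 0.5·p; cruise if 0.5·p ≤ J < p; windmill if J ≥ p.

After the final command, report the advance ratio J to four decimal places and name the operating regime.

J = 0.0478, regime = climb

set_propeller: D = 2.063 m, P = 1.464 m (p = P/D = 0.709646); state ← (V=0, rpm=0)
throttle_to(11428): rpm ← 11428
set_airspeed(61.29): V ← 61.29 m/s
adjust_airspeed(+8.62): V ← 61.29 +8.62 = 69.91 m/s
adjust_throttle(+178): rpm ← 11428 +178 = 11606
set_airspeed(18.78): V ← 18.78 m/s
throttle_to(11432): rpm ← 11432
final state: V = 18.78 m/s, rpm = 11432 → n = rpm/60 = 190.533333 rev/s
J = V / (n·D) = 18.78 / (190.533333 × 2.063) = 0.047778
regime bands: climb J<0.3548 | cruise [0.3548, 0.7096) | windmill J≥0.7096
J = 0.0478 → climb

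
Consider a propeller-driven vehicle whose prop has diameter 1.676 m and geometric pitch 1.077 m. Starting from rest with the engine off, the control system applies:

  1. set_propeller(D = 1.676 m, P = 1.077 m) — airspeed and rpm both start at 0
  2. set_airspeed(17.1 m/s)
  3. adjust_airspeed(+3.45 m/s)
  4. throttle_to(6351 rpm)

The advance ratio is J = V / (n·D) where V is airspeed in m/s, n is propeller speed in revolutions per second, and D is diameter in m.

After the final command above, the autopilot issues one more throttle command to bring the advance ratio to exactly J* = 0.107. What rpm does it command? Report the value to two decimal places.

set_propeller: D = 1.676 m, P = 1.077 m (p = P/D = 0.642601); state ← (V=0, rpm=0)
set_airspeed(17.1): V ← 17.1 m/s
adjust_airspeed(+3.45): V ← 17.1 +3.45 = 20.55 m/s
throttle_to(6351): rpm ← 6351
final state: V = 20.55 m/s, rpm = 6351 → n = rpm/60 = 105.850000 rev/s
target J* = 0.107; solve J* = V/(n·D) for n: n = V/(J*·D) = 20.55/(0.107 × 1.676) = 114.591930 rev/s
rpm = 60·n = 6875.515803

rpm = 6875.52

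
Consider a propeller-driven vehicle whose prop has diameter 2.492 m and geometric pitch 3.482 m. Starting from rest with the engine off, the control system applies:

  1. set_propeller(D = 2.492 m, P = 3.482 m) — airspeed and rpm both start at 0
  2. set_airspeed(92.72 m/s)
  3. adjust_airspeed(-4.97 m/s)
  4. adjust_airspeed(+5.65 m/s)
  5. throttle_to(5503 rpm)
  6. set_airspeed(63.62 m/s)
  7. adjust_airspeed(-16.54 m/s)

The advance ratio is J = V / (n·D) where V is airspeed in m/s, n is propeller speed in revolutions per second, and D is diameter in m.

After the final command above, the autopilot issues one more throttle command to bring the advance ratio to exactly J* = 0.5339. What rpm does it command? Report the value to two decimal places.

set_propeller: D = 2.492 m, P = 3.482 m (p = P/D = 1.397271); state ← (V=0, rpm=0)
set_airspeed(92.72): V ← 92.72 m/s
adjust_airspeed(-4.97): V ← 92.72 -4.97 = 87.75 m/s
adjust_airspeed(+5.65): V ← 87.75 +5.65 = 93.4 m/s
throttle_to(5503): rpm ← 5503
set_airspeed(63.62): V ← 63.62 m/s
adjust_airspeed(-16.54): V ← 63.62 -16.54 = 47.08 m/s
final state: V = 47.08 m/s, rpm = 5503 → n = rpm/60 = 91.716667 rev/s
target J* = 0.5339; solve J* = V/(n·D) for n: n = V/(J*·D) = 47.08/(0.5339 × 2.492) = 35.385757 rev/s
rpm = 60·n = 2123.145442

rpm = 2123.15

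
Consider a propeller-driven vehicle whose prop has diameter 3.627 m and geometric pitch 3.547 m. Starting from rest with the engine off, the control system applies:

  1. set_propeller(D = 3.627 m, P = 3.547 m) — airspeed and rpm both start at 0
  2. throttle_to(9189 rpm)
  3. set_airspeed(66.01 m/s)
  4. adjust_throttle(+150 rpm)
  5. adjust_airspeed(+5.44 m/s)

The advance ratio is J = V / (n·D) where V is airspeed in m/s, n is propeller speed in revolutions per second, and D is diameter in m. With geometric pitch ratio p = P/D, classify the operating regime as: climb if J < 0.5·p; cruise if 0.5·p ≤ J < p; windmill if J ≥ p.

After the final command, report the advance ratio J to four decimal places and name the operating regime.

J = 0.1266, regime = climb

set_propeller: D = 3.627 m, P = 3.547 m (p = P/D = 0.977943); state ← (V=0, rpm=0)
throttle_to(9189): rpm ← 9189
set_airspeed(66.01): V ← 66.01 m/s
adjust_throttle(+150): rpm ← 9189 +150 = 9339
adjust_airspeed(+5.44): V ← 66.01 +5.44 = 71.45 m/s
final state: V = 71.45 m/s, rpm = 9339 → n = rpm/60 = 155.650000 rev/s
J = V / (n·D) = 71.45 / (155.650000 × 3.627) = 0.126563
regime bands: climb J<0.4890 | cruise [0.4890, 0.9779) | windmill J≥0.9779
J = 0.1266 → climb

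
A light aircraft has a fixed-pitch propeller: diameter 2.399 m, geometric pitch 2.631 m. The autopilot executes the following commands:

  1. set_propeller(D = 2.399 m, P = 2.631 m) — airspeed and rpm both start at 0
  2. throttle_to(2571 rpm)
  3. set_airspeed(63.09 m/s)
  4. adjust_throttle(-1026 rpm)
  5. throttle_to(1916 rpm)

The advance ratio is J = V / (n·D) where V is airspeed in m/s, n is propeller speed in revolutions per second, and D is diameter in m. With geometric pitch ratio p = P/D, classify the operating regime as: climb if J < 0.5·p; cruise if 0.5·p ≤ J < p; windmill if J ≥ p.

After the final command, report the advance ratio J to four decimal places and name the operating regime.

set_propeller: D = 2.399 m, P = 2.631 m (p = P/D = 1.096707); state ← (V=0, rpm=0)
throttle_to(2571): rpm ← 2571
set_airspeed(63.09): V ← 63.09 m/s
adjust_throttle(-1026): rpm ← 2571 -1026 = 1545
throttle_to(1916): rpm ← 1916
final state: V = 63.09 m/s, rpm = 1916 → n = rpm/60 = 31.933333 rev/s
J = V / (n·D) = 63.09 / (31.933333 × 2.399) = 0.823543
regime bands: climb J<0.5484 | cruise [0.5484, 1.0967) | windmill J≥1.0967
J = 0.8235 → cruise

J = 0.8235, regime = cruise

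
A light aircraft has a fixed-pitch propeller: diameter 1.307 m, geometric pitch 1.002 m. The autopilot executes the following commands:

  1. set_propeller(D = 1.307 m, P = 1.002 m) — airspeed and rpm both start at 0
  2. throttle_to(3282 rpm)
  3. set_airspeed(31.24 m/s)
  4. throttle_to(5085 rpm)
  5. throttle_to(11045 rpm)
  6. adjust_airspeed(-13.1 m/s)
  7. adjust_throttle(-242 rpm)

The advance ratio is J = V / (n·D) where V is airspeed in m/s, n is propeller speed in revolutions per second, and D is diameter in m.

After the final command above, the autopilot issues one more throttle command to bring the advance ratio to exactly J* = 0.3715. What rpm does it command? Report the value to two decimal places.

rpm = 2241.58

set_propeller: D = 1.307 m, P = 1.002 m (p = P/D = 0.766641); state ← (V=0, rpm=0)
throttle_to(3282): rpm ← 3282
set_airspeed(31.24): V ← 31.24 m/s
throttle_to(5085): rpm ← 5085
throttle_to(11045): rpm ← 11045
adjust_airspeed(-13.1): V ← 31.24 -13.1 = 18.14 m/s
adjust_throttle(-242): rpm ← 11045 -242 = 10803
final state: V = 18.14 m/s, rpm = 10803 → n = rpm/60 = 180.050000 rev/s
target J* = 0.3715; solve J* = V/(n·D) for n: n = V/(J*·D) = 18.14/(0.3715 × 1.307) = 37.359657 rev/s
rpm = 60·n = 2241.579403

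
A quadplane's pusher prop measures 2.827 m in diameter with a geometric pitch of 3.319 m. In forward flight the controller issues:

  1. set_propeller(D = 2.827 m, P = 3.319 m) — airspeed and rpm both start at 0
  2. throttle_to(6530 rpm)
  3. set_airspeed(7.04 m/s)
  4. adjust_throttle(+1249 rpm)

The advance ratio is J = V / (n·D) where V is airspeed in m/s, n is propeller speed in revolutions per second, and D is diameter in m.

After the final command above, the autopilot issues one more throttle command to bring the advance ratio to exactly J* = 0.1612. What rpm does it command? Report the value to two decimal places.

rpm = 926.90

set_propeller: D = 2.827 m, P = 3.319 m (p = P/D = 1.174036); state ← (V=0, rpm=0)
throttle_to(6530): rpm ← 6530
set_airspeed(7.04): V ← 7.04 m/s
adjust_throttle(+1249): rpm ← 6530 +1249 = 7779
final state: V = 7.04 m/s, rpm = 7779 → n = rpm/60 = 129.650000 rev/s
target J* = 0.1612; solve J* = V/(n·D) for n: n = V/(J*·D) = 7.04/(0.1612 × 2.827) = 15.448340 rev/s
rpm = 60·n = 926.900387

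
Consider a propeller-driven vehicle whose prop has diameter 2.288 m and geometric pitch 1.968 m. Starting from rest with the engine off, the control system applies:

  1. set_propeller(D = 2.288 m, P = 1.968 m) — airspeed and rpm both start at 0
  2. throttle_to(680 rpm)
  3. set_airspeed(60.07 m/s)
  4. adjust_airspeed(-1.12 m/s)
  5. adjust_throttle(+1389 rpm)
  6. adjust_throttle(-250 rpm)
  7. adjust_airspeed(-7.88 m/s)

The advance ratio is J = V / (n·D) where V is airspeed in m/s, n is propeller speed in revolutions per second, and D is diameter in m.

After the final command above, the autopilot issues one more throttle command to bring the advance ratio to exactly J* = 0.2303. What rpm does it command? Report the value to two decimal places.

set_propeller: D = 2.288 m, P = 1.968 m (p = P/D = 0.860140); state ← (V=0, rpm=0)
throttle_to(680): rpm ← 680
set_airspeed(60.07): V ← 60.07 m/s
adjust_airspeed(-1.12): V ← 60.07 -1.12 = 58.95 m/s
adjust_throttle(+1389): rpm ← 680 +1389 = 2069
adjust_throttle(-250): rpm ← 2069 -250 = 1819
adjust_airspeed(-7.88): V ← 58.95 -7.88 = 51.07 m/s
final state: V = 51.07 m/s, rpm = 1819 → n = rpm/60 = 30.316667 rev/s
target J* = 0.2303; solve J* = V/(n·D) for n: n = V/(J*·D) = 51.07/(0.2303 × 2.288) = 96.920557 rev/s
rpm = 60·n = 5815.233399

rpm = 5815.23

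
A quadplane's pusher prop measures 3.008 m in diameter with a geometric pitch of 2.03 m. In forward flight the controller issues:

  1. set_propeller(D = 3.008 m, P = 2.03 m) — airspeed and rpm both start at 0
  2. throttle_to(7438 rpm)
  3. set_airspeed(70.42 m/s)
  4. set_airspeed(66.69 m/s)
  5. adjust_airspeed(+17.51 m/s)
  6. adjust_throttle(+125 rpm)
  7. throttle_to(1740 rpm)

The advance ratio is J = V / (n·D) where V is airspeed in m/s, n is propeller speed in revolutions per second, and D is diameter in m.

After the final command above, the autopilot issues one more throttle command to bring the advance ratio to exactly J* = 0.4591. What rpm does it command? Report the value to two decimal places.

set_propeller: D = 3.008 m, P = 2.03 m (p = P/D = 0.674867); state ← (V=0, rpm=0)
throttle_to(7438): rpm ← 7438
set_airspeed(70.42): V ← 70.42 m/s
set_airspeed(66.69): V ← 66.69 m/s
adjust_airspeed(+17.51): V ← 66.69 +17.51 = 84.2 m/s
adjust_throttle(+125): rpm ← 7438 +125 = 7563
throttle_to(1740): rpm ← 1740
final state: V = 84.2 m/s, rpm = 1740 → n = rpm/60 = 29.000000 rev/s
target J* = 0.4591; solve J* = V/(n·D) for n: n = V/(J*·D) = 84.2/(0.4591 × 3.008) = 60.971512 rev/s
rpm = 60·n = 3658.290735

rpm = 3658.29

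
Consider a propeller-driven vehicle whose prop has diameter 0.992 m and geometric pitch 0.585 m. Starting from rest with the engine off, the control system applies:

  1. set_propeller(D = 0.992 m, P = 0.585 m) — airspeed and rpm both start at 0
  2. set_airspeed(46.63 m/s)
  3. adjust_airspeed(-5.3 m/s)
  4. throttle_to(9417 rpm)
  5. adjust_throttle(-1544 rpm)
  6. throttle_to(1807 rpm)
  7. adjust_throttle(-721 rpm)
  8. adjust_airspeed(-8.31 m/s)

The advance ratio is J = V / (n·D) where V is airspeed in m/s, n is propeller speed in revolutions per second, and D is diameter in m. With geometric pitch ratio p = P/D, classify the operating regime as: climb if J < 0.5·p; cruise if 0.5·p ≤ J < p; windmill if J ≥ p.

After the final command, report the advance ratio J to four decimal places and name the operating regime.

J = 1.8390, regime = windmill

set_propeller: D = 0.992 m, P = 0.585 m (p = P/D = 0.589718); state ← (V=0, rpm=0)
set_airspeed(46.63): V ← 46.63 m/s
adjust_airspeed(-5.3): V ← 46.63 -5.3 = 41.33 m/s
throttle_to(9417): rpm ← 9417
adjust_throttle(-1544): rpm ← 9417 -1544 = 7873
throttle_to(1807): rpm ← 1807
adjust_throttle(-721): rpm ← 1807 -721 = 1086
adjust_airspeed(-8.31): V ← 41.33 -8.31 = 33.02 m/s
final state: V = 33.02 m/s, rpm = 1086 → n = rpm/60 = 18.100000 rev/s
J = V / (n·D) = 33.02 / (18.100000 × 0.992) = 1.839022
regime bands: climb J<0.2949 | cruise [0.2949, 0.5897) | windmill J≥0.5897
J = 1.8390 → windmill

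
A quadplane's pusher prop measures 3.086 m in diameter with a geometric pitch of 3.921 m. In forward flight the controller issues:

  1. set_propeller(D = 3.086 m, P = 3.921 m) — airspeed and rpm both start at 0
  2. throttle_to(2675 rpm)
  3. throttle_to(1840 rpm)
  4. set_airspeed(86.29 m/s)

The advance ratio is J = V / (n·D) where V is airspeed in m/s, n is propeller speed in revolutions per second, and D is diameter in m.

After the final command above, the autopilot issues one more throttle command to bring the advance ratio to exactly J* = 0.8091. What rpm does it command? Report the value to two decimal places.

rpm = 2073.55

set_propeller: D = 3.086 m, P = 3.921 m (p = P/D = 1.270577); state ← (V=0, rpm=0)
throttle_to(2675): rpm ← 2675
throttle_to(1840): rpm ← 1840
set_airspeed(86.29): V ← 86.29 m/s
final state: V = 86.29 m/s, rpm = 1840 → n = rpm/60 = 30.666667 rev/s
target J* = 0.8091; solve J* = V/(n·D) for n: n = V/(J*·D) = 86.29/(0.8091 × 3.086) = 34.559094 rev/s
rpm = 60·n = 2073.545628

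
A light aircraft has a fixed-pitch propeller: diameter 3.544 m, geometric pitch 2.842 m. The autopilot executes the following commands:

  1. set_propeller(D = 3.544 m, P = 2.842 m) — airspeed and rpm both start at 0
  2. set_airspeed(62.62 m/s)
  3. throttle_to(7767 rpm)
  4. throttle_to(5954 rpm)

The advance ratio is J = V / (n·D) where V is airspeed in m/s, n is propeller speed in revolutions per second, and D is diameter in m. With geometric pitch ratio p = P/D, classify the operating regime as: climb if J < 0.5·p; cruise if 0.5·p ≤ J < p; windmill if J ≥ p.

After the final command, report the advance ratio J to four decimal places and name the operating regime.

set_propeller: D = 3.544 m, P = 2.842 m (p = P/D = 0.801919); state ← (V=0, rpm=0)
set_airspeed(62.62): V ← 62.62 m/s
throttle_to(7767): rpm ← 7767
throttle_to(5954): rpm ← 5954
final state: V = 62.62 m/s, rpm = 5954 → n = rpm/60 = 99.233333 rev/s
J = V / (n·D) = 62.62 / (99.233333 × 3.544) = 0.178058
regime bands: climb J<0.4010 | cruise [0.4010, 0.8019) | windmill J≥0.8019
J = 0.1781 → climb

J = 0.1781, regime = climb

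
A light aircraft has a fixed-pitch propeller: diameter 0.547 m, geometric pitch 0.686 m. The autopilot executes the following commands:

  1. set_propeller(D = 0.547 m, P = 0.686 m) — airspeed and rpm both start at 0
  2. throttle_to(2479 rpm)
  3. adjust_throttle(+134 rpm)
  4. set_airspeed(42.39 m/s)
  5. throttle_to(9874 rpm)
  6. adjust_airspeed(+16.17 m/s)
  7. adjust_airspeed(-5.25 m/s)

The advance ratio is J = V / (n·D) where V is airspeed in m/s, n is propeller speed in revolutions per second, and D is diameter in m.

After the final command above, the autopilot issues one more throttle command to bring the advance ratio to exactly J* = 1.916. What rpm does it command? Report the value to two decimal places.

rpm = 3051.95

set_propeller: D = 0.547 m, P = 0.686 m (p = P/D = 1.254113); state ← (V=0, rpm=0)
throttle_to(2479): rpm ← 2479
adjust_throttle(+134): rpm ← 2479 +134 = 2613
set_airspeed(42.39): V ← 42.39 m/s
throttle_to(9874): rpm ← 9874
adjust_airspeed(+16.17): V ← 42.39 +16.17 = 58.56 m/s
adjust_airspeed(-5.25): V ← 58.56 -5.25 = 53.31 m/s
final state: V = 53.31 m/s, rpm = 9874 → n = rpm/60 = 164.566667 rev/s
target J* = 1.916; solve J* = V/(n·D) for n: n = V/(J*·D) = 53.31/(1.916 × 0.547) = 50.865797 rev/s
rpm = 60·n = 3051.947804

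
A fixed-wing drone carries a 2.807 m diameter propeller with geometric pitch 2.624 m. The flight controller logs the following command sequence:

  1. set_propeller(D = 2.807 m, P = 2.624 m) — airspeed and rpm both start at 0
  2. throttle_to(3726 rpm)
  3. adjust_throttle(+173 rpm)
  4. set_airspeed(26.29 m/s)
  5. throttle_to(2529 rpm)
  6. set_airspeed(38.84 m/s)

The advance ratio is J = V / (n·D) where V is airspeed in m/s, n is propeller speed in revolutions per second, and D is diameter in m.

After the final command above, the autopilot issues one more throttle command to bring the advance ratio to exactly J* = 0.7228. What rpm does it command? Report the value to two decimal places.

set_propeller: D = 2.807 m, P = 2.624 m (p = P/D = 0.934806); state ← (V=0, rpm=0)
throttle_to(3726): rpm ← 3726
adjust_throttle(+173): rpm ← 3726 +173 = 3899
set_airspeed(26.29): V ← 26.29 m/s
throttle_to(2529): rpm ← 2529
set_airspeed(38.84): V ← 38.84 m/s
final state: V = 38.84 m/s, rpm = 2529 → n = rpm/60 = 42.150000 rev/s
target J* = 0.7228; solve J* = V/(n·D) for n: n = V/(J*·D) = 38.84/(0.7228 × 2.807) = 19.143382 rev/s
rpm = 60·n = 1148.602918

rpm = 1148.60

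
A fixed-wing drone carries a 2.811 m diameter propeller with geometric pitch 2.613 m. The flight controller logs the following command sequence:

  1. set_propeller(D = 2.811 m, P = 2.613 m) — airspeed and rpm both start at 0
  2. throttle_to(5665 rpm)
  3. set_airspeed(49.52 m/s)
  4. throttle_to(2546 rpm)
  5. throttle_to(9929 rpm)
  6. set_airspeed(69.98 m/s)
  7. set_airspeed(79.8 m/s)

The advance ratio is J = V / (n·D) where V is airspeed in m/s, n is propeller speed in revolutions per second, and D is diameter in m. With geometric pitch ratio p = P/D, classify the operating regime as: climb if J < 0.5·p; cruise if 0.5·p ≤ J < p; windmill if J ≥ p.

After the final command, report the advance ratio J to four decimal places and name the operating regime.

J = 0.1715, regime = climb

set_propeller: D = 2.811 m, P = 2.613 m (p = P/D = 0.929562); state ← (V=0, rpm=0)
throttle_to(5665): rpm ← 5665
set_airspeed(49.52): V ← 49.52 m/s
throttle_to(2546): rpm ← 2546
throttle_to(9929): rpm ← 9929
set_airspeed(69.98): V ← 69.98 m/s
set_airspeed(79.8): V ← 79.8 m/s
final state: V = 79.8 m/s, rpm = 9929 → n = rpm/60 = 165.483333 rev/s
J = V / (n·D) = 79.8 / (165.483333 × 2.811) = 0.171549
regime bands: climb J<0.4648 | cruise [0.4648, 0.9296) | windmill J≥0.9296
J = 0.1715 → climb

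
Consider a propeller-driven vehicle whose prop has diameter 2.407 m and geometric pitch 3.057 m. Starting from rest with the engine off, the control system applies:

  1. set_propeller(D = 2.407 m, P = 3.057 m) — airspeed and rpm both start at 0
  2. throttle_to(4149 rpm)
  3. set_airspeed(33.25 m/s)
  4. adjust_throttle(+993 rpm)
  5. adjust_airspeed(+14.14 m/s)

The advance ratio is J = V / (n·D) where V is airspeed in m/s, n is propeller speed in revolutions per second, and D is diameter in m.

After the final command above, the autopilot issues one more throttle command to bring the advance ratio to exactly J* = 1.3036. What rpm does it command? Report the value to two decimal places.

set_propeller: D = 2.407 m, P = 3.057 m (p = P/D = 1.270046); state ← (V=0, rpm=0)
throttle_to(4149): rpm ← 4149
set_airspeed(33.25): V ← 33.25 m/s
adjust_throttle(+993): rpm ← 4149 +993 = 5142
adjust_airspeed(+14.14): V ← 33.25 +14.14 = 47.39 m/s
final state: V = 47.39 m/s, rpm = 5142 → n = rpm/60 = 85.700000 rev/s
target J* = 1.3036; solve J* = V/(n·D) for n: n = V/(J*·D) = 47.39/(1.3036 × 2.407) = 15.103106 rev/s
rpm = 60·n = 906.186352

rpm = 906.19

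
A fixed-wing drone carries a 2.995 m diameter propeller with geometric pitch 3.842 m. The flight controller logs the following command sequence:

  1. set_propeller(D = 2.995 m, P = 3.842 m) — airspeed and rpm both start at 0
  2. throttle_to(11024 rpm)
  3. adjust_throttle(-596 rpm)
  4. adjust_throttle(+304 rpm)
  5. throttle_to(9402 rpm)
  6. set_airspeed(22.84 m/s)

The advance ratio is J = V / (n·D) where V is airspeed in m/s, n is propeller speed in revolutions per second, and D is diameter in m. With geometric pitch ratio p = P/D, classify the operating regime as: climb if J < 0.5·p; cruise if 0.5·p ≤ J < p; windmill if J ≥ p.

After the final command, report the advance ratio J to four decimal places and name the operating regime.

J = 0.0487, regime = climb

set_propeller: D = 2.995 m, P = 3.842 m (p = P/D = 1.282805); state ← (V=0, rpm=0)
throttle_to(11024): rpm ← 11024
adjust_throttle(-596): rpm ← 11024 -596 = 10428
adjust_throttle(+304): rpm ← 10428 +304 = 10732
throttle_to(9402): rpm ← 9402
set_airspeed(22.84): V ← 22.84 m/s
final state: V = 22.84 m/s, rpm = 9402 → n = rpm/60 = 156.700000 rev/s
J = V / (n·D) = 22.84 / (156.700000 × 2.995) = 0.048667
regime bands: climb J<0.6414 | cruise [0.6414, 1.2828) | windmill J≥1.2828
J = 0.0487 → climb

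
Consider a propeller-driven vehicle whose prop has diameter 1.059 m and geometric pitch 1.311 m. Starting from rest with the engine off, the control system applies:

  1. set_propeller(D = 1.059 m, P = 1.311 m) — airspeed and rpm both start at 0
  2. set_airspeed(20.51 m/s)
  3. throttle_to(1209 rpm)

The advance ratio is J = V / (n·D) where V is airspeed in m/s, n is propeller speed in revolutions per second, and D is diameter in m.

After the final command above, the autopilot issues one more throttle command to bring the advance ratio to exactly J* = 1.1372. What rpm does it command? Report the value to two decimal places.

set_propeller: D = 1.059 m, P = 1.311 m (p = P/D = 1.237960); state ← (V=0, rpm=0)
set_airspeed(20.51): V ← 20.51 m/s
throttle_to(1209): rpm ← 1209
final state: V = 20.51 m/s, rpm = 1209 → n = rpm/60 = 20.150000 rev/s
target J* = 1.1372; solve J* = V/(n·D) for n: n = V/(J*·D) = 20.51/(1.1372 × 1.059) = 17.030714 rev/s
rpm = 60·n = 1021.842825

rpm = 1021.84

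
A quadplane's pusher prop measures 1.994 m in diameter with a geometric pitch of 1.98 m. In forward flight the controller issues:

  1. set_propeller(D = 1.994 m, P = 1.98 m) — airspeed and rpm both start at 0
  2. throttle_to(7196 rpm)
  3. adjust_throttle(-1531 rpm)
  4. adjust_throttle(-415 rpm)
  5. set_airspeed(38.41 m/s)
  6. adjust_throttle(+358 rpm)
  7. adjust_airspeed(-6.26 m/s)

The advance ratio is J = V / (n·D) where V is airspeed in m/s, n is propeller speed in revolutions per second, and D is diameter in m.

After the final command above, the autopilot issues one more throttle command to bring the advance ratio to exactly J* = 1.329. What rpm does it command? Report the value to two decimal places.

set_propeller: D = 1.994 m, P = 1.98 m (p = P/D = 0.992979); state ← (V=0, rpm=0)
throttle_to(7196): rpm ← 7196
adjust_throttle(-1531): rpm ← 7196 -1531 = 5665
adjust_throttle(-415): rpm ← 5665 -415 = 5250
set_airspeed(38.41): V ← 38.41 m/s
adjust_throttle(+358): rpm ← 5250 +358 = 5608
adjust_airspeed(-6.26): V ← 38.41 -6.26 = 32.15 m/s
final state: V = 32.15 m/s, rpm = 5608 → n = rpm/60 = 93.466667 rev/s
target J* = 1.329; solve J* = V/(n·D) for n: n = V/(J*·D) = 32.15/(1.329 × 1.994) = 12.131956 rev/s
rpm = 60·n = 727.917386

rpm = 727.92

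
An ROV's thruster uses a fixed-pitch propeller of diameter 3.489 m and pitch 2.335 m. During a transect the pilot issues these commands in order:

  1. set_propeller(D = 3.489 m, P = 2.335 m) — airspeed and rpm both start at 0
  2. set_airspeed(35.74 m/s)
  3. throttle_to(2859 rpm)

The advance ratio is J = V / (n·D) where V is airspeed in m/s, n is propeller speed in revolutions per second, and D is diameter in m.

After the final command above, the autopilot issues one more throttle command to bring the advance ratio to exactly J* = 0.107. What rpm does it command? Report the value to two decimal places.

set_propeller: D = 3.489 m, P = 2.335 m (p = P/D = 0.669246); state ← (V=0, rpm=0)
set_airspeed(35.74): V ← 35.74 m/s
throttle_to(2859): rpm ← 2859
final state: V = 35.74 m/s, rpm = 2859 → n = rpm/60 = 47.650000 rev/s
target J* = 0.107; solve J* = V/(n·D) for n: n = V/(J*·D) = 35.74/(0.107 × 3.489) = 95.734793 rev/s
rpm = 60·n = 5744.087560

rpm = 5744.09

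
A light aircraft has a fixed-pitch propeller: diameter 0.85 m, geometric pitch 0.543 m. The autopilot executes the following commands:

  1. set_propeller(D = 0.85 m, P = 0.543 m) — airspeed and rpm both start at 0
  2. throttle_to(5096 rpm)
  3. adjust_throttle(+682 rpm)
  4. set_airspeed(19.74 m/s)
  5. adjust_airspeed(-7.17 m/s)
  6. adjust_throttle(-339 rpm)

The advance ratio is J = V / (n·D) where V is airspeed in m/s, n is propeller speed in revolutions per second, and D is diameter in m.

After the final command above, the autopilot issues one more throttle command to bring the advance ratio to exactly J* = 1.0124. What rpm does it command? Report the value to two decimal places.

rpm = 876.43

set_propeller: D = 0.85 m, P = 0.543 m (p = P/D = 0.638824); state ← (V=0, rpm=0)
throttle_to(5096): rpm ← 5096
adjust_throttle(+682): rpm ← 5096 +682 = 5778
set_airspeed(19.74): V ← 19.74 m/s
adjust_airspeed(-7.17): V ← 19.74 -7.17 = 12.57 m/s
adjust_throttle(-339): rpm ← 5778 -339 = 5439
final state: V = 12.57 m/s, rpm = 5439 → n = rpm/60 = 90.650000 rev/s
target J* = 1.0124; solve J* = V/(n·D) for n: n = V/(J*·D) = 12.57/(1.0124 × 0.85) = 14.607107 rev/s
rpm = 60·n = 876.426430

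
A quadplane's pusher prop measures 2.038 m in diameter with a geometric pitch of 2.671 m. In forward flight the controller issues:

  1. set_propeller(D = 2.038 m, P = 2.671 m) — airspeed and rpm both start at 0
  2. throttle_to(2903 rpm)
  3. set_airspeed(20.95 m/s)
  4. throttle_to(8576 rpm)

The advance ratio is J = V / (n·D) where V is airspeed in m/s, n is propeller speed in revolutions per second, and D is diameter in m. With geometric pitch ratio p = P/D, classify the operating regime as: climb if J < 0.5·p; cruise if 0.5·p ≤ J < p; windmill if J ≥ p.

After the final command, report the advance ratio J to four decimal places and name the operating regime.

set_propeller: D = 2.038 m, P = 2.671 m (p = P/D = 1.310599); state ← (V=0, rpm=0)
throttle_to(2903): rpm ← 2903
set_airspeed(20.95): V ← 20.95 m/s
throttle_to(8576): rpm ← 8576
final state: V = 20.95 m/s, rpm = 8576 → n = rpm/60 = 142.933333 rev/s
J = V / (n·D) = 20.95 / (142.933333 × 2.038) = 0.071919
regime bands: climb J<0.6553 | cruise [0.6553, 1.3106) | windmill J≥1.3106
J = 0.0719 → climb

J = 0.0719, regime = climb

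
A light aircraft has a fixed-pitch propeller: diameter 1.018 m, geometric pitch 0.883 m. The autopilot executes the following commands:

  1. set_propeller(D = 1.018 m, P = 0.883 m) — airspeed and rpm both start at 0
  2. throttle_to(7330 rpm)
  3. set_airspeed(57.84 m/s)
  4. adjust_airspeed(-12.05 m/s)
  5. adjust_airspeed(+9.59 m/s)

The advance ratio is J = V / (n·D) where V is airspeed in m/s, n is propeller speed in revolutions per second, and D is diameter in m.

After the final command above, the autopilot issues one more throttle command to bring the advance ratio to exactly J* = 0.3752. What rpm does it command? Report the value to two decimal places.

rpm = 8699.49

set_propeller: D = 1.018 m, P = 0.883 m (p = P/D = 0.867387); state ← (V=0, rpm=0)
throttle_to(7330): rpm ← 7330
set_airspeed(57.84): V ← 57.84 m/s
adjust_airspeed(-12.05): V ← 57.84 -12.05 = 45.79 m/s
adjust_airspeed(+9.59): V ← 45.79 +9.59 = 55.38 m/s
final state: V = 55.38 m/s, rpm = 7330 → n = rpm/60 = 122.166667 rev/s
target J* = 0.3752; solve J* = V/(n·D) for n: n = V/(J*·D) = 55.38/(0.3752 × 1.018) = 144.991434 rev/s
rpm = 60·n = 8699.486011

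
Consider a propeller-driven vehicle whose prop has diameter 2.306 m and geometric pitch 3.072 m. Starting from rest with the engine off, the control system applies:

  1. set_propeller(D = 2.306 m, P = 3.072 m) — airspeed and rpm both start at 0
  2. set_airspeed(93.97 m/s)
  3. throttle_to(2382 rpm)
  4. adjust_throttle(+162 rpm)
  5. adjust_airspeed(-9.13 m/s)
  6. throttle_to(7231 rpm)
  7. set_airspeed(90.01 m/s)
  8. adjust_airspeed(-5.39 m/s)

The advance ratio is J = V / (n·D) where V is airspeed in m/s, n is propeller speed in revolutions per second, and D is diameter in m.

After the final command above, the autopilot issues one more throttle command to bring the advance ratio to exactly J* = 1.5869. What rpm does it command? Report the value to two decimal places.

rpm = 1387.44

set_propeller: D = 2.306 m, P = 3.072 m (p = P/D = 1.332177); state ← (V=0, rpm=0)
set_airspeed(93.97): V ← 93.97 m/s
throttle_to(2382): rpm ← 2382
adjust_throttle(+162): rpm ← 2382 +162 = 2544
adjust_airspeed(-9.13): V ← 93.97 -9.13 = 84.84 m/s
throttle_to(7231): rpm ← 7231
set_airspeed(90.01): V ← 90.01 m/s
adjust_airspeed(-5.39): V ← 90.01 -5.39 = 84.62 m/s
final state: V = 84.62 m/s, rpm = 7231 → n = rpm/60 = 120.516667 rev/s
target J* = 1.5869; solve J* = V/(n·D) for n: n = V/(J*·D) = 84.62/(1.5869 × 2.306) = 23.124064 rev/s
rpm = 60·n = 1387.443825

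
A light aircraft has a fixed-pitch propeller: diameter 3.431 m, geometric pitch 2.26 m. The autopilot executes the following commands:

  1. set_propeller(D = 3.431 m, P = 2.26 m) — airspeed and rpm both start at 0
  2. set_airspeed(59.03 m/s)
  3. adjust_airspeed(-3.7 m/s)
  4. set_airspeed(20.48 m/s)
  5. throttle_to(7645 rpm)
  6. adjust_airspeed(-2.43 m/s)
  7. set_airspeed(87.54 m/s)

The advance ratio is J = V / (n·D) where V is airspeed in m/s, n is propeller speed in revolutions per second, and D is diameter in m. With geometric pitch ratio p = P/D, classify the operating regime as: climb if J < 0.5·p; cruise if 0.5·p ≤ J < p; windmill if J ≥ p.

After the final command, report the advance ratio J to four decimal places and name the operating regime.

set_propeller: D = 3.431 m, P = 2.26 m (p = P/D = 0.658700); state ← (V=0, rpm=0)
set_airspeed(59.03): V ← 59.03 m/s
adjust_airspeed(-3.7): V ← 59.03 -3.7 = 55.33 m/s
set_airspeed(20.48): V ← 20.48 m/s
throttle_to(7645): rpm ← 7645
adjust_airspeed(-2.43): V ← 20.48 -2.43 = 18.05 m/s
set_airspeed(87.54): V ← 87.54 m/s
final state: V = 87.54 m/s, rpm = 7645 → n = rpm/60 = 127.416667 rev/s
J = V / (n·D) = 87.54 / (127.416667 × 3.431) = 0.200244
regime bands: climb J<0.3294 | cruise [0.3294, 0.6587) | windmill J≥0.6587
J = 0.2002 → climb

J = 0.2002, regime = climb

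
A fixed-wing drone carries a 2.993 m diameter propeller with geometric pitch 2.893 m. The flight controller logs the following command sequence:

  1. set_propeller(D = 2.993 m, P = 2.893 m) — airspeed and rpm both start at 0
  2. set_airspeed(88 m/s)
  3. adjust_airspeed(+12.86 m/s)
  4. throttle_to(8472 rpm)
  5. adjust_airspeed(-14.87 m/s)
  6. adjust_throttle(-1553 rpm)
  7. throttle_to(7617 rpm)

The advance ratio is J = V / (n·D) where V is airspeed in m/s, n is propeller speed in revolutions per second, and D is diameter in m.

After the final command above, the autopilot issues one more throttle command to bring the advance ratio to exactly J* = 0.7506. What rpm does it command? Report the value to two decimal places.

rpm = 2296.59

set_propeller: D = 2.993 m, P = 2.893 m (p = P/D = 0.966589); state ← (V=0, rpm=0)
set_airspeed(88): V ← 88 m/s
adjust_airspeed(+12.86): V ← 88 +12.86 = 100.86 m/s
throttle_to(8472): rpm ← 8472
adjust_airspeed(-14.87): V ← 100.86 -14.87 = 85.99 m/s
adjust_throttle(-1553): rpm ← 8472 -1553 = 6919
throttle_to(7617): rpm ← 7617
final state: V = 85.99 m/s, rpm = 7617 → n = rpm/60 = 126.950000 rev/s
target J* = 0.7506; solve J* = V/(n·D) for n: n = V/(J*·D) = 85.99/(0.7506 × 2.993) = 38.276540 rev/s
rpm = 60·n = 2296.592395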